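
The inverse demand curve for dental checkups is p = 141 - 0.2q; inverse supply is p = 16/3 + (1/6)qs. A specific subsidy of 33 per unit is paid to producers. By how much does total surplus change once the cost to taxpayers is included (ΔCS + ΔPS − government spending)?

Net change in total surplus = -1485

Pre-subsidy: 141 - 0.2q = 16/3 + (1/6)q gives q* = 370 and p* = 67.
With the subsidy, sellers receive ps = pb + 33 for each unit, where pb is the price buyers pay.
On the curves, pb = 141 - 0.2q and ps = 16/3 + (1/6)q; the wedge ps − pb = 33 gives 16/3 + (1/6)q − (141 - 0.2q) = 33, so q' = 460.
Then pb = 141 − 0.2·460 = 49 and ps = 16/3 + (1/6)·460 = 82.
ΔCS = ½(370 + 460)(67 − 49) = 7470; ΔPS = ½(370 + 460)(82 − 67) = 6225.
Government spending = 33 × 460 = 15180.
Net change = 7470 + 6225 − 15180 = -1485. The loss equals the DWL triangle ½·33·90.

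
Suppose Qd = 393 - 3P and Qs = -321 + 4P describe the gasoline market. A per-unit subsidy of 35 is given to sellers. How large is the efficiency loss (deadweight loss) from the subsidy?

Deadweight loss = 1050

Pre-subsidy: 393 - 3P = -321 + 4P gives P* = 102, Q* = 87.
With the subsidy, sellers receive Ps = Pb + 35 for each unit, where Pb is the price buyers pay.
Supply in terms of Pb becomes Qs = -321 + 4(Pb + 35) = -181 + 4Pb. Setting this equal to demand: 393 - 3Pb = -181 + 4Pb, so Pb = 82.
Sellers receive Ps = 82 + 35 = 117; Q' = 393 − 3·82 = 147.
The subsidy expands output by 147 − 87 = 60 past the efficient level; on those units the gap between marginal cost and willingness to pay runs from 0 up to 35.
DWL = ½ × 35 × 60 = 1050.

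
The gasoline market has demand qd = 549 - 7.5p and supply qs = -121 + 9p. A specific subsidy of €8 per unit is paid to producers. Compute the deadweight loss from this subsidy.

Deadweight loss = 1440/11

Pre-subsidy: 549 - 7.5p = -121 + 9p gives p* = 1340/33, q* = 2689/11.
With the subsidy, sellers receive ps = pb + 8 for each unit, where pb is the price buyers pay.
Supply in terms of pb becomes qs = -121 + 9(pb + 8) = -49 + 9pb. Setting this equal to demand: 549 - 7.5pb = -49 + 9pb, so pb = 1196/33.
Sellers receive ps = 1196/33 + 8 = 1460/33; q' = 549 − 7.5·(1196/33) = 3049/11.
The subsidy expands output by 3049/11 − 2689/11 = 360/11 past the efficient level; on those units the gap between marginal cost and willingness to pay runs from 0 up to 8.
DWL = ½ × 8 × 360/11 = 1440/11.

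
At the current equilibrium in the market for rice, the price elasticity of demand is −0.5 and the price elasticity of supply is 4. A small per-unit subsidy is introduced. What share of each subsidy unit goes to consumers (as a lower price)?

For a small subsidy around the equilibrium, the benefit split depends on the relative slopes, which at a point are proportional to the elasticities.
Buyer share = εs/(εs + |εd|) = 4/(4 + 0.5) = 8/9; seller share = |εd|/(εs + |εd|) = 1/9.

Consumer share = 8/9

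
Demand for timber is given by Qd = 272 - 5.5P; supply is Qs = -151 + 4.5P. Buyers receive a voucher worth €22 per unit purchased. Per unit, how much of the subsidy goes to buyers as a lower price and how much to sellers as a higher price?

Pre-subsidy: 272 - 5.5P = -151 + 4.5P gives P* = 42.3, Q* = 39.35.
With the rebate, buyers effectively pay Pb = Ps − 22, where Ps is the price sellers receive.
Demand in terms of Ps becomes Qd = 272 − 5.5(Ps − 22) = 393 - 5.5Ps. Setting this equal to supply: 393 - 5.5Ps = -151 + 4.5Ps, so Ps = 54.4.
Buyers pay Pb = 54.4 − 22 = 32.4; Q' = -151 + 4.5·54.4 = 93.8.
Buyers' price falls by P* − Pb = 42.3 − 32.4 = 9.9; sellers' price rises by Ps − P* = 54.4 − 42.3 = 12.1.

Buyers gain €9.9 per unit; sellers gain €12.1 per unit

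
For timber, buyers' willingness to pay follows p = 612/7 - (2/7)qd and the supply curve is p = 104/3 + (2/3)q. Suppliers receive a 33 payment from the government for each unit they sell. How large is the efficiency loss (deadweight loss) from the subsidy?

Deadweight loss = 571.725

Pre-subsidy: 612/7 - (2/7)q = 104/3 + (2/3)q gives q* = 55.4 and p* = 71.6.
With the subsidy, sellers receive ps = pb + 33 for each unit, where pb is the price buyers pay.
On the curves, pb = 612/7 - (2/7)q and ps = 104/3 + (2/3)q; the wedge ps − pb = 33 gives 104/3 + (2/3)q − (612/7 - (2/7)q) = 33, so q' = 90.05.
Then pb = 612/7 − (2/7)·90.05 = 61.7 and ps = 104/3 + (2/3)·90.05 = 94.7.
The subsidy expands output by 90.05 − 55.4 = 34.65 past the efficient level; on those units the gap between marginal cost and willingness to pay runs from 0 up to 33.
DWL = ½ × 33 × 34.65 = 571.725.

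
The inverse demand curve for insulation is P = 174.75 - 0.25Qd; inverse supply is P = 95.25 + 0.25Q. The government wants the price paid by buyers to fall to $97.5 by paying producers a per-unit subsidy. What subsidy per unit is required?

At a buyer price of 97.5, quantity demanded is 699 − 4·97.5 = 309.
Sellers supply 309 only when they receive Ps = 95.25 + 0.25·309 = 172.5.
s = Ps − Pb = 172.5 − 97.5 = 75.

Required subsidy s = $75 per unit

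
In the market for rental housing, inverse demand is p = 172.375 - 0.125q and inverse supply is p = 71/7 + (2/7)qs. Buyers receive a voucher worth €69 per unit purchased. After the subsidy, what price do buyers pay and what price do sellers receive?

Pre-subsidy: 172.375 - 0.125q = 71/7 + (2/7)q gives q* = 395 and p* = 123.
With the rebate, buyers effectively pay pb = ps − 69, where ps is the price sellers receive.
On the curves, pb = 172.375 - 0.125q and ps = 71/7 + (2/7)q; the wedge ps − pb = 69 gives 71/7 + (2/7)q − (172.375 - 0.125q) = 69, so q' = 563.
Then pb = 172.375 − 0.125·563 = 102 and ps = 71/7 + (2/7)·563 = 171.

Buyers pay €102; sellers receive €171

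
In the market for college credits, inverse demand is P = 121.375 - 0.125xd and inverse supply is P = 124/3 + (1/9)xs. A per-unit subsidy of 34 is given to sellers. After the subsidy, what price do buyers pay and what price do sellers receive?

Pre-subsidy: 121.375 - 0.125x = 124/3 + (1/9)x gives x* = 339 and P* = 79.
With the subsidy, sellers receive Ps = Pb + 34 for each unit, where Pb is the price buyers pay.
On the curves, Pb = 121.375 - 0.125x and Ps = 124/3 + (1/9)x; the wedge Ps − Pb = 34 gives 124/3 + (1/9)x − (121.375 - 0.125x) = 34, so x' = 483.
Then Pb = 121.375 − 0.125·483 = 61 and Ps = 124/3 + (1/9)·483 = 95.

Buyers pay 61; sellers receive 95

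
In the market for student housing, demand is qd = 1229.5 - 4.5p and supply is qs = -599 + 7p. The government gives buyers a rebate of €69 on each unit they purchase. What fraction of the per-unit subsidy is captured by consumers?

Consumer share = 14/23

Pre-subsidy: 1229.5 - 4.5p = -599 + 7p gives p* = 159, q* = 514.
With the rebate, buyers effectively pay pb = ps − 69, where ps is the price sellers receive.
Demand in terms of ps becomes qd = 1229.5 − 4.5(ps − 69) = 1540 - 4.5ps. Setting this equal to supply: 1540 - 4.5ps = -599 + 7ps, so ps = 186.
Buyers pay pb = 186 − 69 = 117; q' = -599 + 7·186 = 703.
Buyers' price falls by p* − pb = 159 − 117 = 42; sellers' price rises by ps − p* = 186 − 159 = 27.
So consumers capture 42/69 = 14/23 of each unit of subsidy.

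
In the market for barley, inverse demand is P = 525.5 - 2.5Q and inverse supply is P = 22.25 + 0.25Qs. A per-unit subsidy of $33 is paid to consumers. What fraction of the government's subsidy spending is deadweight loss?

DWL / government spending = 2/65

Pre-subsidy: 525.5 - 2.5Q = 22.25 + 0.25Q gives Q* = 183 and P* = 68.
With the rebate, buyers effectively pay Pb = Ps − 33, where Ps is the price sellers receive.
On the curves, Pb = 525.5 - 2.5Q and Ps = 22.25 + 0.25Q; the wedge Ps − Pb = 33 gives 22.25 + 0.25Q − (525.5 - 2.5Q) = 33, so Q' = 195.
Then Pb = 525.5 − 2.5·195 = 38 and Ps = 22.25 + 0.25·195 = 71.
ΔCS = ½(183 + 195)(68 − 38) = 5670; ΔPS = ½(183 + 195)(71 − 68) = 567.
Government spending = 33 × 195 = 6435.
DWL = ½ × 33 × (195 − 183) = 198; fraction = 198 / 6435 = 2/65.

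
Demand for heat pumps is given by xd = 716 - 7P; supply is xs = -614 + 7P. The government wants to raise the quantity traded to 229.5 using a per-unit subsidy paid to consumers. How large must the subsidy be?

At x = 229.5, invert demand for the buyer price: Pb = (716 − 229.5)/7 = 69.5; invert supply for the seller price: Ps = (229.5 − (-614))/7 = 120.5.
The subsidy must fill the gap: s = Ps − Pb = 120.5 − 69.5 = 51.

Required subsidy s = 51 per unit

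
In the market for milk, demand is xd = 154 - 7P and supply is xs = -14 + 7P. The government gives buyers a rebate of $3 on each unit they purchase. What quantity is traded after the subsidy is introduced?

x' = 80.5

Pre-subsidy: 154 - 7P = -14 + 7P gives P* = 12, x* = 70.
With the rebate, buyers effectively pay Pb = Ps − 3, where Ps is the price sellers receive.
Demand in terms of Ps becomes xd = 154 − 7(Ps − 3) = 175 - 7Ps. Setting this equal to supply: 175 - 7Ps = -14 + 7Ps, so Ps = 13.5.
Buyers pay Pb = 13.5 − 3 = 10.5; x' = -14 + 7·13.5 = 80.5.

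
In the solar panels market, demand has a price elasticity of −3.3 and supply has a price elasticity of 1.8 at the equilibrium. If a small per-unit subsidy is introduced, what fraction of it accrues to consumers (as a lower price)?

Consumer share = 6/17

For a small subsidy around the equilibrium, the benefit split depends on the relative slopes, which at a point are proportional to the elasticities.
Buyer share = εs/(εs + |εd|) = 1.8/(1.8 + 3.3) = 6/17; seller share = |εd|/(εs + |εd|) = 11/17.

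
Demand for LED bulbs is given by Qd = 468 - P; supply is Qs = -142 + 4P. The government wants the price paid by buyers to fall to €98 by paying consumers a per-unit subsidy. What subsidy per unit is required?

Required subsidy s = €30 per unit

At a buyer price of 98, quantity demanded is 468 − 1·98 = 370.
Sellers supply 370 only when they receive Ps with -142 + 4·Ps = 370, i.e. Ps = 128.
s = Ps − Pb = 128 − 98 = 30.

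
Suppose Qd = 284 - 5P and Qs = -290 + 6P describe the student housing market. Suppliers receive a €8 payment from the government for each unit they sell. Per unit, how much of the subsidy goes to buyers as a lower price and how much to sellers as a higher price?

Buyers gain 48/11 per unit; sellers gain 40/11 per unit

Pre-subsidy: 284 - 5P = -290 + 6P gives P* = 574/11, Q* = 254/11.
With the subsidy, sellers receive Ps = Pb + 8 for each unit, where Pb is the price buyers pay.
Supply in terms of Pb becomes Qs = -290 + 6(Pb + 8) = -242 + 6Pb. Setting this equal to demand: 284 - 5Pb = -242 + 6Pb, so Pb = 526/11.
Sellers receive Ps = 526/11 + 8 = 614/11; Q' = 284 − 5·(526/11) = 494/11.
Buyers' price falls by P* − Pb = 574/11 − 526/11 = 48/11; sellers' price rises by Ps − P* = 614/11 − 574/11 = 40/11.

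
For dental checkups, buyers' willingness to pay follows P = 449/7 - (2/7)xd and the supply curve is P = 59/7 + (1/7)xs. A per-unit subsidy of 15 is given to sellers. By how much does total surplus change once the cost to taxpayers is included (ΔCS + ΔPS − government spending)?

Pre-subsidy: 449/7 - (2/7)x = 59/7 + (1/7)x gives x* = 130 and P* = 27.
With the subsidy, sellers receive Ps = Pb + 15 for each unit, where Pb is the price buyers pay.
On the curves, Pb = 449/7 - (2/7)x and Ps = 59/7 + (1/7)x; the wedge Ps − Pb = 15 gives 59/7 + (1/7)x − (449/7 - (2/7)x) = 15, so x' = 165.
Then Pb = 449/7 − (2/7)·165 = 17 and Ps = 59/7 + (1/7)·165 = 32.
ΔCS = ½(130 + 165)(27 − 17) = 1475; ΔPS = ½(130 + 165)(32 − 27) = 737.5.
Government spending = 15 × 165 = 2475.
Net change = 1475 + 737.5 − 2475 = -262.5. The loss equals the DWL triangle ½·15·35.

Net change in total surplus = -262.5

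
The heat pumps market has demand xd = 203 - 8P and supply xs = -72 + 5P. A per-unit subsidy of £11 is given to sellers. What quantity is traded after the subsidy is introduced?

Pre-subsidy: 203 - 8P = -72 + 5P gives P* = 275/13, x* = 439/13.
With the subsidy, sellers receive Ps = Pb + 11 for each unit, where Pb is the price buyers pay.
Supply in terms of Pb becomes xs = -72 + 5(Pb + 11) = -17 + 5Pb. Setting this equal to demand: 203 - 8Pb = -17 + 5Pb, so Pb = 220/13.
Sellers receive Ps = 220/13 + 11 = 363/13; x' = 203 − 8·(220/13) = 879/13.

x' = 879/13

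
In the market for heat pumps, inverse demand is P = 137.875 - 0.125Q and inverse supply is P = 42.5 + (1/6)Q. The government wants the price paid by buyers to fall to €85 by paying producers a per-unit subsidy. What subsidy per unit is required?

At a buyer price of 85, quantity demanded is 1103 − 8·85 = 423.
Sellers supply 423 only when they receive Ps = 42.5 + (1/6)·423 = 113.
s = Ps − Pb = 113 − 85 = 28.

Required subsidy s = €28 per unit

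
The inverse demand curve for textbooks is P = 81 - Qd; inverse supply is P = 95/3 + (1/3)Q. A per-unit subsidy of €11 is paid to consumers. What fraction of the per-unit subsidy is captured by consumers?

Pre-subsidy: 81 - Q = 95/3 + (1/3)Q gives Q* = 37 and P* = 44.
With the rebate, buyers effectively pay Pb = Ps − 11, where Ps is the price sellers receive.
On the curves, Pb = 81 - Q and Ps = 95/3 + (1/3)Q; the wedge Ps − Pb = 11 gives 95/3 + (1/3)Q − (81 - Q) = 11, so Q' = 45.25.
Then Pb = 81 − 1·45.25 = 35.75 and Ps = 95/3 + (1/3)·45.25 = 46.75.
Buyers' price falls by P* − Pb = 44 − 35.75 = 8.25; sellers' price rises by Ps − P* = 46.75 − 44 = 2.75.
So consumers capture 8.25/11 = 0.75 of each unit of subsidy.

Consumer share = 0.75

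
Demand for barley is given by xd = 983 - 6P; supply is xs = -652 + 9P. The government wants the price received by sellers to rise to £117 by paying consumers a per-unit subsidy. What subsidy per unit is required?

Required subsidy s = £20 per unit

At a seller price of 117, quantity supplied is -652 + 9·117 = 401.
Buyers absorb 401 only when they pay Pb with 983 − 6·Pb = 401, i.e. Pb = 97.
s = Ps − Pb = 117 − 97 = 20.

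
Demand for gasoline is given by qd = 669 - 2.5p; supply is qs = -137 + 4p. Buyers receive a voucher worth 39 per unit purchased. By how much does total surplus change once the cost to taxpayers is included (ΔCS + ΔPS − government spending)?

Pre-subsidy: 669 - 2.5p = -137 + 4p gives p* = 124, q* = 359.
With the rebate, buyers effectively pay pb = ps − 39, where ps is the price sellers receive.
Demand in terms of ps becomes qd = 669 − 2.5(ps − 39) = 766.5 - 2.5ps. Setting this equal to supply: 766.5 - 2.5ps = -137 + 4ps, so ps = 139.
Buyers pay pb = 139 − 39 = 100; q' = -137 + 4·139 = 419.
ΔCS = ½(359 + 419)(124 − 100) = 9336; ΔPS = ½(359 + 419)(139 − 124) = 5835.
Government spending = 39 × 419 = 16341.
Net change = 9336 + 5835 − 16341 = -1170. The loss equals the DWL triangle ½·39·60.

Net change in total surplus = -1170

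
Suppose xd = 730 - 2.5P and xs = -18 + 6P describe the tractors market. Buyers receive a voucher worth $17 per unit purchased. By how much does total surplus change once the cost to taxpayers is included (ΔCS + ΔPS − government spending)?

Pre-subsidy: 730 - 2.5P = -18 + 6P gives P* = 88, x* = 510.
With the rebate, buyers effectively pay Pb = Ps − 17, where Ps is the price sellers receive.
Demand in terms of Ps becomes xd = 730 − 2.5(Ps − 17) = 772.5 - 2.5Ps. Setting this equal to supply: 772.5 - 2.5Ps = -18 + 6Ps, so Ps = 93.
Buyers pay Pb = 93 − 17 = 76; x' = -18 + 6·93 = 540.
ΔCS = ½(510 + 540)(88 − 76) = 6300; ΔPS = ½(510 + 540)(93 − 88) = 2625.
Government spending = 17 × 540 = 9180.
Net change = 6300 + 2625 − 9180 = -255. The loss equals the DWL triangle ½·17·30.

Net change in total surplus = -$255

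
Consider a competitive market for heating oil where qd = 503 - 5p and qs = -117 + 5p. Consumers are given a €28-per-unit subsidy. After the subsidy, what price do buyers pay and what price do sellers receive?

Pre-subsidy: 503 - 5p = -117 + 5p gives p* = 62, q* = 193.
With the rebate, buyers effectively pay pb = ps − 28, where ps is the price sellers receive.
Demand in terms of ps becomes qd = 503 − 5(ps − 28) = 643 - 5ps. Setting this equal to supply: 643 - 5ps = -117 + 5ps, so ps = 76.
Buyers pay pb = 76 − 28 = 48; q' = -117 + 5·76 = 263.

Buyers pay €48; sellers receive €76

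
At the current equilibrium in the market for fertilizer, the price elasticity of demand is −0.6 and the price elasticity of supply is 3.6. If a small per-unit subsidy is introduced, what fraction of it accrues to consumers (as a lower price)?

For a small subsidy around the equilibrium, the benefit split depends on the relative slopes, which at a point are proportional to the elasticities.
Buyer share = εs/(εs + |εd|) = 3.6/(3.6 + 0.6) = 6/7; seller share = |εd|/(εs + |εd|) = 1/7.

Consumer share = 6/7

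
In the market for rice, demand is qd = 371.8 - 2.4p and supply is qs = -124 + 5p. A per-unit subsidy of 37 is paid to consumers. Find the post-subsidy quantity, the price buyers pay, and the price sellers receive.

Pre-subsidy: 371.8 - 2.4p = -124 + 5p gives p* = 67, q* = 211.
With the rebate, buyers effectively pay pb = ps − 37, where ps is the price sellers receive.
Demand in terms of ps becomes qd = 371.8 − 2.4(ps − 37) = 460.6 - 2.4ps. Setting this equal to supply: 460.6 - 2.4ps = -124 + 5ps, so ps = 79.
Buyers pay pb = 79 − 37 = 42; q' = -124 + 5·79 = 271.

q' = 271; buyers pay 42; sellers receive 79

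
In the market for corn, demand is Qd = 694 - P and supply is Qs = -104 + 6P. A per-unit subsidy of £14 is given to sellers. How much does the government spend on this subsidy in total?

Government cost = £8288

Pre-subsidy: 694 - P = -104 + 6P gives P* = 114, Q* = 580.
With the subsidy, sellers receive Ps = Pb + 14 for each unit, where Pb is the price buyers pay.
Supply in terms of Pb becomes Qs = -104 + 6(Pb + 14) = -20 + 6Pb. Setting this equal to demand: 694 - Pb = -20 + 6Pb, so Pb = 102.
Sellers receive Ps = 102 + 14 = 116; Q' = 694 − 1·102 = 592.
Government outlay = subsidy × quantity = 14 × 592 = 8288.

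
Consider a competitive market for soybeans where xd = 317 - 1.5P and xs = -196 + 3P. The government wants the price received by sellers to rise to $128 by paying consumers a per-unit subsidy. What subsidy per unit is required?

At a seller price of 128, quantity supplied is -196 + 3·128 = 188.
Buyers absorb 188 only when they pay Pb with 317 − 1.5·Pb = 188, i.e. Pb = 86.
s = Ps − Pb = 128 − 86 = 42.

Required subsidy s = $42 per unit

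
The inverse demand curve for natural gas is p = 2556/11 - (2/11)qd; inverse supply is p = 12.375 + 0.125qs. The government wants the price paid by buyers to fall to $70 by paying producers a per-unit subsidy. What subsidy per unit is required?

At a buyer price of 70, quantity demanded is 1278 − 5.5·70 = 893.
Sellers supply 893 only when they receive ps = 12.375 + 0.125·893 = 124.
s = ps − pb = 124 − 70 = 54.

Required subsidy s = $54 per unit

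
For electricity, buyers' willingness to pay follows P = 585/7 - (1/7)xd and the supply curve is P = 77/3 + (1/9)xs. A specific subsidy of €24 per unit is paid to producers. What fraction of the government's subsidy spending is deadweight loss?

Pre-subsidy: 585/7 - (1/7)x = 77/3 + (1/9)x gives x* = 228 and P* = 51.
With the subsidy, sellers receive Ps = Pb + 24 for each unit, where Pb is the price buyers pay.
On the curves, Pb = 585/7 - (1/7)x and Ps = 77/3 + (1/9)x; the wedge Ps − Pb = 24 gives 77/3 + (1/9)x − (585/7 - (1/7)x) = 24, so x' = 322.5.
Then Pb = 585/7 − (1/7)·322.5 = 37.5 and Ps = 77/3 + (1/9)·322.5 = 61.5.
ΔCS = ½(228 + 322.5)(51 − 37.5) = 3715.875; ΔPS = ½(228 + 322.5)(61.5 − 51) = 2890.125.
Government spending = 24 × 322.5 = 7740.
DWL = ½ × 24 × (322.5 − 228) = 1134; fraction = 1134 / 7740 = 63/430.

DWL / government spending = 63/430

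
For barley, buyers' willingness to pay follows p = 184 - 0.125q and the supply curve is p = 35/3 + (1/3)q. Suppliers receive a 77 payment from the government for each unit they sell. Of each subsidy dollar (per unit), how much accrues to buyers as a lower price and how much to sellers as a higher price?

Buyers gain 21 per unit; sellers gain 56 per unit

Pre-subsidy: 184 - 0.125q = 35/3 + (1/3)q gives q* = 376 and p* = 137.
With the subsidy, sellers receive ps = pb + 77 for each unit, where pb is the price buyers pay.
On the curves, pb = 184 - 0.125q and ps = 35/3 + (1/3)q; the wedge ps − pb = 77 gives 35/3 + (1/3)q − (184 - 0.125q) = 77, so q' = 544.
Then pb = 184 − 0.125·544 = 116 and ps = 35/3 + (1/3)·544 = 193.
Buyers' price falls by p* − pb = 137 − 116 = 21; sellers' price rises by ps − p* = 193 − 137 = 56.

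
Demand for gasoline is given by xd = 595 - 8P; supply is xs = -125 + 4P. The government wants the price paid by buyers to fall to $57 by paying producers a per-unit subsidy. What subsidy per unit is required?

At a buyer price of 57, quantity demanded is 595 − 8·57 = 139.
Sellers supply 139 only when they receive Ps with -125 + 4·Ps = 139, i.e. Ps = 66.
s = Ps − Pb = 66 − 57 = 9.

Required subsidy s = $9 per unit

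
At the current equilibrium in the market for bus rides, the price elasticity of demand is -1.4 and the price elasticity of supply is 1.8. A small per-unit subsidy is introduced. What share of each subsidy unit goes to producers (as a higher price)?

For a small subsidy around the equilibrium, the benefit split depends on the relative slopes, which at a point are proportional to the elasticities.
Buyer share = εs/(εs + |εd|) = 1.8/(1.8 + 1.4) = 0.5625; seller share = |εd|/(εs + |εd|) = 0.4375.
So producers capture 0.4375 of the subsidy.

Producer share = 0.4375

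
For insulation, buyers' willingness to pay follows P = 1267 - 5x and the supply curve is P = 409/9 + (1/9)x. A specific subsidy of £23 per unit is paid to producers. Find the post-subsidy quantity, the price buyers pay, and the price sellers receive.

x' = 243.5; buyers pay £49.5; sellers receive £72.5

Pre-subsidy: 1267 - 5x = 409/9 + (1/9)x gives x* = 239 and P* = 72.
With the subsidy, sellers receive Ps = Pb + 23 for each unit, where Pb is the price buyers pay.
On the curves, Pb = 1267 - 5x and Ps = 409/9 + (1/9)x; the wedge Ps − Pb = 23 gives 409/9 + (1/9)x − (1267 - 5x) = 23, so x' = 243.5.
Then Pb = 1267 − 5·243.5 = 49.5 and Ps = 409/9 + (1/9)·243.5 = 72.5.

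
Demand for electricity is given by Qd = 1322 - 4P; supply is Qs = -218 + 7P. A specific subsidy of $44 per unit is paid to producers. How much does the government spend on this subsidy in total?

Pre-subsidy: 1322 - 4P = -218 + 7P gives P* = 140, Q* = 762.
With the subsidy, sellers receive Ps = Pb + 44 for each unit, where Pb is the price buyers pay.
Supply in terms of Pb becomes Qs = -218 + 7(Pb + 44) = 90 + 7Pb. Setting this equal to demand: 1322 - 4Pb = 90 + 7Pb, so Pb = 112.
Sellers receive Ps = 112 + 44 = 156; Q' = 1322 − 4·112 = 874.
Government outlay = subsidy × quantity = 44 × 874 = 38456.

Government cost = $38456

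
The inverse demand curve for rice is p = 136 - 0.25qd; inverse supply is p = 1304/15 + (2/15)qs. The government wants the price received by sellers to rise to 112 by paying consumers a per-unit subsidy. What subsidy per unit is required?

Required subsidy s = 23 per unit

At a seller price of 112, quantity supplied is -652 + 7.5·112 = 188.
Buyers absorb 188 only when they pay pb = 136 − 0.25·188 = 89.
s = ps − pb = 112 − 89 = 23.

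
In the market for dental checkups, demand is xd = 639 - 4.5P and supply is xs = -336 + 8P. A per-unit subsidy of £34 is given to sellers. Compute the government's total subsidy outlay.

Government cost = £13121.28

Pre-subsidy: 639 - 4.5P = -336 + 8P gives P* = 78, x* = 288.
With the subsidy, sellers receive Ps = Pb + 34 for each unit, where Pb is the price buyers pay.
Supply in terms of Pb becomes xs = -336 + 8(Pb + 34) = -64 + 8Pb. Setting this equal to demand: 639 - 4.5Pb = -64 + 8Pb, so Pb = 56.24.
Sellers receive Ps = 56.24 + 34 = 90.24; x' = 639 − 4.5·56.24 = 385.92.
Government outlay = subsidy × quantity = 34 × 385.92 = 13121.28.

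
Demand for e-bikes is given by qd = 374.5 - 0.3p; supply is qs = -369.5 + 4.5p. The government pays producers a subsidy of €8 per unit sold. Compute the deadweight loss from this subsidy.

Pre-subsidy: 374.5 - 0.3p = -369.5 + 4.5p gives p* = 155, q* = 328.
With the subsidy, sellers receive ps = pb + 8 for each unit, where pb is the price buyers pay.
Supply in terms of pb becomes qs = -369.5 + 4.5(pb + 8) = -333.5 + 4.5pb. Setting this equal to demand: 374.5 - 0.3pb = -333.5 + 4.5pb, so pb = 147.5.
Sellers receive ps = 147.5 + 8 = 155.5; q' = 374.5 − 0.3·147.5 = 330.25.
The subsidy expands output by 330.25 − 328 = 2.25 past the efficient level; on those units the gap between marginal cost and willingness to pay runs from 0 up to 8.
DWL = ½ × 8 × 2.25 = 9.

Deadweight loss = €9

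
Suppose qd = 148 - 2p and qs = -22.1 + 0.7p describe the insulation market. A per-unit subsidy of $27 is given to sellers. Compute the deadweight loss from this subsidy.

Pre-subsidy: 148 - 2p = -22.1 + 0.7p gives p* = 63, q* = 22.
With the subsidy, sellers receive ps = pb + 27 for each unit, where pb is the price buyers pay.
Supply in terms of pb becomes qs = -22.1 + 0.7(pb + 27) = -3.2 + 0.7pb. Setting this equal to demand: 148 - 2pb = -3.2 + 0.7pb, so pb = 56.
Sellers receive ps = 56 + 27 = 83; q' = 148 − 2·56 = 36.
The subsidy expands output by 36 − 22 = 14 past the efficient level; on those units the gap between marginal cost and willingness to pay runs from 0 up to 27.
DWL = ½ × 27 × 14 = 189.

Deadweight loss = $189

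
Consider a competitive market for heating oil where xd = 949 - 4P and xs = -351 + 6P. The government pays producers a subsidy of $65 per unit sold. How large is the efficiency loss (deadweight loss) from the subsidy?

Deadweight loss = $5070

Pre-subsidy: 949 - 4P = -351 + 6P gives P* = 130, x* = 429.
With the subsidy, sellers receive Ps = Pb + 65 for each unit, where Pb is the price buyers pay.
Supply in terms of Pb becomes xs = -351 + 6(Pb + 65) = 39 + 6Pb. Setting this equal to demand: 949 - 4Pb = 39 + 6Pb, so Pb = 91.
Sellers receive Ps = 91 + 65 = 156; x' = 949 − 4·91 = 585.
The subsidy expands output by 585 − 429 = 156 past the efficient level; on those units the gap between marginal cost and willingness to pay runs from 0 up to 65.
DWL = ½ × 65 × 156 = 5070.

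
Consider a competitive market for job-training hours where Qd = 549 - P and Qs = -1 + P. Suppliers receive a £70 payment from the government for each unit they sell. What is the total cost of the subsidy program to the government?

Government cost = £21630

Pre-subsidy: 549 - P = -1 + P gives P* = 275, Q* = 274.
With the subsidy, sellers receive Ps = Pb + 70 for each unit, where Pb is the price buyers pay.
Supply in terms of Pb becomes Qs = -1 + 1(Pb + 70) = 69 + Pb. Setting this equal to demand: 549 - Pb = 69 + Pb, so Pb = 240.
Sellers receive Ps = 240 + 70 = 310; Q' = 549 − 1·240 = 309.
Government outlay = subsidy × quantity = 70 × 309 = 21630.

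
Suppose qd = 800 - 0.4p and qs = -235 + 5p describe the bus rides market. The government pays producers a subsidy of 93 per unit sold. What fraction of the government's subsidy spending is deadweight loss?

Pre-subsidy: 800 - 0.4p = -235 + 5p gives p* = 575/3, q* = 2170/3.
With the subsidy, sellers receive ps = pb + 93 for each unit, where pb is the price buyers pay.
Supply in terms of pb becomes qs = -235 + 5(pb + 93) = 230 + 5pb. Setting this equal to demand: 800 - 0.4pb = 230 + 5pb, so pb = 950/9.
Sellers receive ps = 950/9 + 93 = 1787/9; q' = 800 − 0.4·(950/9) = 6820/9.
ΔCS = ½(2170/3 + 6820/9)(575/3 − 950/9) = 5165375/81; ΔPS = ½(2170/3 + 6820/9)(1787/9 − 575/3) = 413230/81.
Government spending = 93 × 6820/9 = 211420/3.
DWL = ½ × 93 × (6820/9 − 2170/3) = 4805/3; fraction = (4805/3) / (211420/3) = 1/44.

DWL / government spending = 1/44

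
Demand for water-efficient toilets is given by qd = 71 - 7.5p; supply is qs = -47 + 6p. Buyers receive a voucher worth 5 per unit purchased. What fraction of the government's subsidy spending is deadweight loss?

Pre-subsidy: 71 - 7.5p = -47 + 6p gives p* = 236/27, q* = 49/9.
With the rebate, buyers effectively pay pb = ps − 5, where ps is the price sellers receive.
Demand in terms of ps becomes qd = 71 − 7.5(ps − 5) = 108.5 - 7.5ps. Setting this equal to supply: 108.5 - 7.5ps = -47 + 6ps, so ps = 311/27.
Buyers pay pb = 311/27 − 5 = 176/27; q' = -47 + 6·(311/27) = 199/9.
ΔCS = ½(49/9 + 199/9)(236/27 − 176/27) = 2480/81; ΔPS = ½(49/9 + 199/9)(311/27 − 236/27) = 3100/81.
Government spending = 5 × 199/9 = 995/9.
DWL = ½ × 5 × (199/9 − 49/9) = 125/3; fraction = (125/3) / (995/9) = 75/199.

DWL / government spending = 75/199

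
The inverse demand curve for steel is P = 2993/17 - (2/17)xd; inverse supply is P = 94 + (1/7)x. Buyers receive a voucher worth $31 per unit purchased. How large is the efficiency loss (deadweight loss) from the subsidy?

Pre-subsidy: 2993/17 - (2/17)x = 94 + (1/7)x gives x* = 315 and P* = 139.
With the rebate, buyers effectively pay Pb = Ps − 31, where Ps is the price sellers receive.
On the curves, Pb = 2993/17 - (2/17)x and Ps = 94 + (1/7)x; the wedge Ps − Pb = 31 gives 94 + (1/7)x − (2993/17 - (2/17)x) = 31, so x' = 434.
Then Pb = 2993/17 − (2/17)·434 = 125 and Ps = 94 + (1/7)·434 = 156.
The subsidy expands output by 434 − 315 = 119 past the efficient level; on those units the gap between marginal cost and willingness to pay runs from 0 up to 31.
DWL = ½ × 31 × 119 = 1844.5.

Deadweight loss = $1844.5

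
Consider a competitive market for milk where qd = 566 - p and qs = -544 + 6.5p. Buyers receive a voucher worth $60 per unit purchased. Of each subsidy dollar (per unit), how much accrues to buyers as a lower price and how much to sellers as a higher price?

Pre-subsidy: 566 - p = -544 + 6.5p gives p* = 148, q* = 418.
With the rebate, buyers effectively pay pb = ps − 60, where ps is the price sellers receive.
Demand in terms of ps becomes qd = 566 − 1(ps − 60) = 626 - ps. Setting this equal to supply: 626 - ps = -544 + 6.5ps, so ps = 156.
Buyers pay pb = 156 − 60 = 96; q' = -544 + 6.5·156 = 470.
Buyers' price falls by p* − pb = 148 − 96 = 52; sellers' price rises by ps − p* = 156 − 148 = 8.

Buyers gain $52 per unit; sellers gain $8 per unit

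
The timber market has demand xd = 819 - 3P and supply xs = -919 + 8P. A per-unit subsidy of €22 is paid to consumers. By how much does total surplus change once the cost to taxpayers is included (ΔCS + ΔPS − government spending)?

Net change in total surplus = -€528

Pre-subsidy: 819 - 3P = -919 + 8P gives P* = 158, x* = 345.
With the rebate, buyers effectively pay Pb = Ps − 22, where Ps is the price sellers receive.
Demand in terms of Ps becomes xd = 819 − 3(Ps − 22) = 885 - 3Ps. Setting this equal to supply: 885 - 3Ps = -919 + 8Ps, so Ps = 164.
Buyers pay Pb = 164 − 22 = 142; x' = -919 + 8·164 = 393.
ΔCS = ½(345 + 393)(158 − 142) = 5904; ΔPS = ½(345 + 393)(164 − 158) = 2214.
Government spending = 22 × 393 = 8646.
Net change = 5904 + 2214 − 8646 = -528. The loss equals the DWL triangle ½·22·48.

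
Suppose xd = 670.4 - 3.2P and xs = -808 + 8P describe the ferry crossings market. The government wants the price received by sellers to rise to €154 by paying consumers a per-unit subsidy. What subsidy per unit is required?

At a seller price of 154, quantity supplied is -808 + 8·154 = 424.
Buyers absorb 424 only when they pay Pb with 670.4 − 3.2·Pb = 424, i.e. Pb = 77.
s = Ps − Pb = 154 − 77 = 77.

Required subsidy s = €77 per unit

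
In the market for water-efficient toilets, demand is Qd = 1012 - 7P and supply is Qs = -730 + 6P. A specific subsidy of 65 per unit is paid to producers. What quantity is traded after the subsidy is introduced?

Pre-subsidy: 1012 - 7P = -730 + 6P gives P* = 134, Q* = 74.
With the subsidy, sellers receive Ps = Pb + 65 for each unit, where Pb is the price buyers pay.
Supply in terms of Pb becomes Qs = -730 + 6(Pb + 65) = -340 + 6Pb. Setting this equal to demand: 1012 - 7Pb = -340 + 6Pb, so Pb = 104.
Sellers receive Ps = 104 + 65 = 169; Q' = 1012 − 7·104 = 284.

Q' = 284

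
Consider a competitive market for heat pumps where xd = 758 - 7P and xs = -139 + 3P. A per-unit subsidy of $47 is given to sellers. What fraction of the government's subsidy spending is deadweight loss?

DWL / government spending = 987/4576

Pre-subsidy: 758 - 7P = -139 + 3P gives P* = 89.7, x* = 130.1.
With the subsidy, sellers receive Ps = Pb + 47 for each unit, where Pb is the price buyers pay.
Supply in terms of Pb becomes xs = -139 + 3(Pb + 47) = 2 + 3Pb. Setting this equal to demand: 758 - 7Pb = 2 + 3Pb, so Pb = 75.6.
Sellers receive Ps = 75.6 + 47 = 122.6; x' = 758 − 7·75.6 = 228.8.
ΔCS = ½(130.1 + 228.8)(89.7 − 75.6) = 2530.245; ΔPS = ½(130.1 + 228.8)(122.6 − 89.7) = 5903.905.
Government spending = 47 × 228.8 = 10753.6.
DWL = ½ × 47 × (228.8 − 130.1) = 2319.45; fraction = 2319.45 / 10753.6 = 987/4576.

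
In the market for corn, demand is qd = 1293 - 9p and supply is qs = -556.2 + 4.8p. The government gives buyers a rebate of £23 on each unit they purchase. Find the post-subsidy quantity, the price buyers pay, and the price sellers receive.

Pre-subsidy: 1293 - 9p = -556.2 + 4.8p gives p* = 134, q* = 87.
With the rebate, buyers effectively pay pb = ps − 23, where ps is the price sellers receive.
Demand in terms of ps becomes qd = 1293 − 9(ps − 23) = 1500 - 9ps. Setting this equal to supply: 1500 - 9ps = -556.2 + 4.8ps, so ps = 149.
Buyers pay pb = 149 − 23 = 126; q' = -556.2 + 4.8·149 = 159.

q' = 159; buyers pay £126; sellers receive £149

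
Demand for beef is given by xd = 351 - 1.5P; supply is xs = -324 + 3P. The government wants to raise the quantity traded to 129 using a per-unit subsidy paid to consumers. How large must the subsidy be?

At x = 129, invert demand for the buyer price: Pb = (351 − 129)/1.5 = 148; invert supply for the seller price: Ps = (129 − (-324))/3 = 151.
The subsidy must fill the gap: s = Ps − Pb = 151 − 148 = 3.

Required subsidy s = 3 per unit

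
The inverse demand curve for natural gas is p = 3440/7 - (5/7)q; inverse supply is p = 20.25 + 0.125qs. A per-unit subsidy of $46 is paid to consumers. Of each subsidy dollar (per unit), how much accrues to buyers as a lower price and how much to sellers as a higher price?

Buyers gain 1840/47 per unit; sellers gain 322/47 per unit

Pre-subsidy: 3440/7 - (5/7)q = 20.25 + 0.125q gives q* = 26386/47 and p* = 4250/47.
With the rebate, buyers effectively pay pb = ps − 46, where ps is the price sellers receive.
On the curves, pb = 3440/7 - (5/7)q and ps = 20.25 + 0.125q; the wedge ps − pb = 46 gives 20.25 + 0.125q − (3440/7 - (5/7)q) = 46, so q' = 28962/47.
Then pb = 3440/7 − (5/7)·(28962/47) = 2410/47 and ps = 20.25 + 0.125·(28962/47) = 4572/47.
Buyers' price falls by p* − pb = 4250/47 − 2410/47 = 1840/47; sellers' price rises by ps − p* = 4572/47 − 4250/47 = 322/47.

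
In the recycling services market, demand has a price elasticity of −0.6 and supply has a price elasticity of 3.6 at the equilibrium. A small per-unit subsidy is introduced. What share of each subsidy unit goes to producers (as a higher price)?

For a small subsidy around the equilibrium, the benefit split depends on the relative slopes, which at a point are proportional to the elasticities.
Buyer share = εs/(εs + |εd|) = 3.6/(3.6 + 0.6) = 6/7; seller share = |εd|/(εs + |εd|) = 1/7.
So producers capture 1/7 of the subsidy.

Producer share = 1/7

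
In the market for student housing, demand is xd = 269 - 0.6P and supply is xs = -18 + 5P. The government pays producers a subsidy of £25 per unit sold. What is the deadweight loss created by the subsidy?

Pre-subsidy: 269 - 0.6P = -18 + 5P gives P* = 51.25, x* = 238.25.
With the subsidy, sellers receive Ps = Pb + 25 for each unit, where Pb is the price buyers pay.
Supply in terms of Pb becomes xs = -18 + 5(Pb + 25) = 107 + 5Pb. Setting this equal to demand: 269 - 0.6Pb = 107 + 5Pb, so Pb = 405/14.
Sellers receive Ps = 405/14 + 25 = 755/14; x' = 269 − 0.6·(405/14) = 3523/14.
The subsidy expands output by 3523/14 − 238.25 = 375/28 past the efficient level; on those units the gap between marginal cost and willingness to pay runs from 0 up to 25.
DWL = ½ × 25 × 375/28 = 9375/56.

Deadweight loss = 9375/56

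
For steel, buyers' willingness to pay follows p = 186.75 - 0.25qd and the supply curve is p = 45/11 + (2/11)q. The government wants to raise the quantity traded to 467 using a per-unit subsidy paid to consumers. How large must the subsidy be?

At q = 467, from the demand curve buyers pay pb = 186.75 − 0.25·467 = 70; from the supply curve sellers need ps = 45/11 + (2/11)·467 = 89.
The subsidy must fill the gap: s = ps − pb = 89 − 70 = 19.

Required subsidy s = 19 per unit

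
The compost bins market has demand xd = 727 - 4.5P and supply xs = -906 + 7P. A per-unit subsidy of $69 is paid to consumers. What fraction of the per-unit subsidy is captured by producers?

Producer share = 9/23

Pre-subsidy: 727 - 4.5P = -906 + 7P gives P* = 142, x* = 88.
With the rebate, buyers effectively pay Pb = Ps − 69, where Ps is the price sellers receive.
Demand in terms of Ps becomes xd = 727 − 4.5(Ps − 69) = 1037.5 - 4.5Ps. Setting this equal to supply: 1037.5 - 4.5Ps = -906 + 7Ps, so Ps = 169.
Buyers pay Pb = 169 − 69 = 100; x' = -906 + 7·169 = 277.
Buyers' price falls by P* − Pb = 142 − 100 = 42; sellers' price rises by Ps − P* = 169 − 142 = 27.
So producers capture 27/69 = 9/23 of each unit of subsidy.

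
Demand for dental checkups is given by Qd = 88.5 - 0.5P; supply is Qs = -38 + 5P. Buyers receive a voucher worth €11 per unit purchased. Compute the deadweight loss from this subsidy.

Deadweight loss = €27.5

Pre-subsidy: 88.5 - 0.5P = -38 + 5P gives P* = 23, Q* = 77.
With the rebate, buyers effectively pay Pb = Ps − 11, where Ps is the price sellers receive.
Demand in terms of Ps becomes Qd = 88.5 − 0.5(Ps − 11) = 94 - 0.5Ps. Setting this equal to supply: 94 - 0.5Ps = -38 + 5Ps, so Ps = 24.
Buyers pay Pb = 24 − 11 = 13; Q' = -38 + 5·24 = 82.
The subsidy expands output by 82 − 77 = 5 past the efficient level; on those units the gap between marginal cost and willingness to pay runs from 0 up to 11.
DWL = ½ × 11 × 5 = 27.5.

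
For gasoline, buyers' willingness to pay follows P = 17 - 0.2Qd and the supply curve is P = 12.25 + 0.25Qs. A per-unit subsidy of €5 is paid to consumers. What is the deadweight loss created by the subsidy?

Pre-subsidy: 17 - 0.2Q = 12.25 + 0.25Q gives Q* = 95/9 and P* = 134/9.
With the rebate, buyers effectively pay Pb = Ps − 5, where Ps is the price sellers receive.
On the curves, Pb = 17 - 0.2Q and Ps = 12.25 + 0.25Q; the wedge Ps − Pb = 5 gives 12.25 + 0.25Q − (17 - 0.2Q) = 5, so Q' = 65/3.
Then Pb = 17 − 0.2·(65/3) = 38/3 and Ps = 12.25 + 0.25·(65/3) = 53/3.
The subsidy expands output by 65/3 − 95/9 = 100/9 past the efficient level; on those units the gap between marginal cost and willingness to pay runs from 0 up to 5.
DWL = ½ × 5 × 100/9 = 250/9.

Deadweight loss = 250/9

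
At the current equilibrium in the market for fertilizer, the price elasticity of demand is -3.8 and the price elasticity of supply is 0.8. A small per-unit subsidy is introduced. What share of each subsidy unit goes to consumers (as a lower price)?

For a small subsidy around the equilibrium, the benefit split depends on the relative slopes, which at a point are proportional to the elasticities.
Buyer share = εs/(εs + |εd|) = 0.8/(0.8 + 3.8) = 4/23; seller share = |εd|/(εs + |εd|) = 19/23.

Consumer share = 4/23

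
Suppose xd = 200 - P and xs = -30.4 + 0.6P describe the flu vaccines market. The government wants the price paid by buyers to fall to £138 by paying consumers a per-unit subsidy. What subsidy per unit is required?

At a buyer price of 138, quantity demanded is 200 − 1·138 = 62.
Sellers supply 62 only when they receive Ps with -30.4 + 0.6·Ps = 62, i.e. Ps = 154.
s = Ps − Pb = 154 − 138 = 16.

Required subsidy s = £16 per unit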